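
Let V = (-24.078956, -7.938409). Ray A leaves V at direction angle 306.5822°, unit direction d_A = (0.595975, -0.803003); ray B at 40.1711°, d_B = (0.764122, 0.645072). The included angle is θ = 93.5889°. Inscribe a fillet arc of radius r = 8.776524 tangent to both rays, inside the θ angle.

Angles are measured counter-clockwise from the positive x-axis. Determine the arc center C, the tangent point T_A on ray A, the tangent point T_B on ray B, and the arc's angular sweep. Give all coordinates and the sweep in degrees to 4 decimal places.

center=(-12.1186,-9.3272) T_A=(-19.1661,-14.5578) T_B=(-17.7801,-2.6209) sweep=86.4111

bisector direction at 353.3766° = (0.993326,-0.115342)
center distance |VC| = r/sin(θ/2) = 8.776524/sin(46.7944°) = 12.040741
C = V + |VC|·bis = (-12.1186,-9.3272)
T_A = V + ((C−V)·d_A)·d_A = V + 8.2433·d_A = (-19.1661,-14.5578)
T_B = V + ((C−V)·d_B)·d_B = V + 8.2433·d_B = (-17.7801,-2.6209)
sweep = 180° − θ = 86.4111°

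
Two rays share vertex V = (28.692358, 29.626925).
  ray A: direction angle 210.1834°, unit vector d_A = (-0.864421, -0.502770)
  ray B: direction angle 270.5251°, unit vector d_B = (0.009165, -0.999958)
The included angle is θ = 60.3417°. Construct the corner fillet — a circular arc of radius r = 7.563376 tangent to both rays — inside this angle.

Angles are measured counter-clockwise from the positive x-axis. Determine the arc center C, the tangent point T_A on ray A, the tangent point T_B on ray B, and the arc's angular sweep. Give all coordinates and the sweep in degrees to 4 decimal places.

center=(21.2485,16.5478) T_A=(17.4459,23.0857) T_B=(28.8116,16.6171) sweep=119.6583

bisector direction at 240.3543° = (-0.494636,-0.869100)
center distance |VC| = r/sin(θ/2) = 7.563376/sin(30.1709°) = 15.049094
C = V + |VC|·bis = (21.2485,16.5478)
T_A = V + ((C−V)·d_A)·d_A = V + 13.0104·d_A = (17.4459,23.0857)
T_B = V + ((C−V)·d_B)·d_B = V + 13.0104·d_B = (28.8116,16.6171)
sweep = 180° − θ = 119.6583°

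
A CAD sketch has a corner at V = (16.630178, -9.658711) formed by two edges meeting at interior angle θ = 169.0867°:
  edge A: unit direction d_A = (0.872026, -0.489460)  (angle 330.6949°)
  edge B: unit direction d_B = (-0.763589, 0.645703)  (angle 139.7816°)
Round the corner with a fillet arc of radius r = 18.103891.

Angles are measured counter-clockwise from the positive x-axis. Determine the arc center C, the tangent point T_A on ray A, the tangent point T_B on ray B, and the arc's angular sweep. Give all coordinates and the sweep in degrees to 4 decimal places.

center=(26.9994,5.2819) T_A=(18.1382,-10.5052) T_B=(15.3096,-8.5420) sweep=10.9133

bisector direction at 55.2383° = (0.570165,0.821530)
center distance |VC| = r/sin(θ/2) = 18.103891/sin(84.5434°) = 18.186304
C = V + |VC|·bis = (26.9994,5.2819)
T_A = V + ((C−V)·d_A)·d_A = V + 1.7294·d_A = (18.1382,-10.5052)
T_B = V + ((C−V)·d_B)·d_B = V + 1.7294·d_B = (15.3096,-8.5420)
sweep = 180° − θ = 10.9133°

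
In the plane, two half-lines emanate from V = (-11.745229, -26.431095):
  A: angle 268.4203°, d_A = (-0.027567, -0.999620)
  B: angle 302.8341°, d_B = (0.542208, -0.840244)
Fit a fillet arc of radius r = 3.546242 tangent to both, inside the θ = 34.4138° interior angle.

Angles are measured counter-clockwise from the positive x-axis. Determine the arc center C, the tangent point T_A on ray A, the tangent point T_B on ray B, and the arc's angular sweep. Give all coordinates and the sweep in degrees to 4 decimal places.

center=(-8.5160,-37.9757) T_A=(-12.0609,-37.8779) T_B=(-5.5363,-36.0529) sweep=145.5862

bisector direction at 285.6272° = (0.269377,-0.963035)
center distance |VC| = r/sin(θ/2) = 3.546242/sin(17.2069°) = 11.987712
C = V + |VC|·bis = (-8.5160,-37.9757)
T_A = V + ((C−V)·d_A)·d_A = V + 11.4512·d_A = (-12.0609,-37.8779)
T_B = V + ((C−V)·d_B)·d_B = V + 11.4512·d_B = (-5.5363,-36.0529)
sweep = 180° − θ = 145.5862°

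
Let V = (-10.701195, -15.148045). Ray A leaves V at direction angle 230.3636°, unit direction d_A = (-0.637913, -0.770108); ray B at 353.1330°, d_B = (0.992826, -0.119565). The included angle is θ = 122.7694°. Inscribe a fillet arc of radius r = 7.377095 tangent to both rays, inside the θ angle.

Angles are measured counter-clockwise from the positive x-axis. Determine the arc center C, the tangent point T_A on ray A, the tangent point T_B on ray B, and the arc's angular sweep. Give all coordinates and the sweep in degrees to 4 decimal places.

bisector direction at 291.7483° = (0.370530,-0.928821)
center distance |VC| = r/sin(θ/2) = 7.377095/sin(61.3847°) = 8.403545
C = V + |VC|·bis = (-7.5874,-22.9534)
T_A = V + ((C−V)·d_A)·d_A = V + 4.0247·d_A = (-13.2686,-18.2475)
T_B = V + ((C−V)·d_B)·d_B = V + 4.0247·d_B = (-6.7054,-15.6293)
sweep = 180° − θ = 57.2306°

center=(-7.5874,-22.9534) T_A=(-13.2686,-18.2475) T_B=(-6.7054,-15.6293) sweep=57.2306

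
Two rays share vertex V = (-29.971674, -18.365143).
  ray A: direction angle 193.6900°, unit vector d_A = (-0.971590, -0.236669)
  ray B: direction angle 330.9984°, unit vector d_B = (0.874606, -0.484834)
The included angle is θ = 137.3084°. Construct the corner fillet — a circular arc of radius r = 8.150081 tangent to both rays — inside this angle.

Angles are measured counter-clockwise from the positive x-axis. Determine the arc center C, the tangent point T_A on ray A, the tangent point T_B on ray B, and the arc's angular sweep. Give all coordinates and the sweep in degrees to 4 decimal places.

center=(-31.1374,-27.0375) T_A=(-33.0663,-19.1190) T_B=(-27.1860,-19.9094) sweep=42.6916

bisector direction at 262.3442° = (-0.133222,-0.991086)
center distance |VC| = r/sin(θ/2) = 8.150081/sin(68.6542°) = 8.750350
C = V + |VC|·bis = (-31.1374,-27.0375)
T_A = V + ((C−V)·d_A)·d_A = V + 3.1851·d_A = (-33.0663,-19.1190)
T_B = V + ((C−V)·d_B)·d_B = V + 3.1851·d_B = (-27.1860,-19.9094)
sweep = 180° − θ = 42.6916°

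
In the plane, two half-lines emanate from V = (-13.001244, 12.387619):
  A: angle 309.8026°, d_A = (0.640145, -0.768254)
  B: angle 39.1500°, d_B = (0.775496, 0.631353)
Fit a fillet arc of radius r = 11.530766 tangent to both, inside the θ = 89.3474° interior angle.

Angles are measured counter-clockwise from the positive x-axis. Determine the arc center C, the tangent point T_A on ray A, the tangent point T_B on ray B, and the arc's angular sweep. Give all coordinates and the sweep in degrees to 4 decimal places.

bisector direction at 354.4763° = (0.995356,-0.096257)
center distance |VC| = r/sin(θ/2) = 11.530766/sin(44.6737°) = 16.400633
C = V + |VC|·bis = (3.3232,10.8089)
T_A = V + ((C−V)·d_A)·d_A = V + 11.6629·d_A = (-5.5353,3.4276)
T_B = V + ((C−V)·d_B)·d_B = V + 11.6629·d_B = (-3.9567,19.7510)
sweep = 180° − θ = 90.6526°

center=(3.3232,10.8089) T_A=(-5.5353,3.4276) T_B=(-3.9567,19.7510) sweep=90.6526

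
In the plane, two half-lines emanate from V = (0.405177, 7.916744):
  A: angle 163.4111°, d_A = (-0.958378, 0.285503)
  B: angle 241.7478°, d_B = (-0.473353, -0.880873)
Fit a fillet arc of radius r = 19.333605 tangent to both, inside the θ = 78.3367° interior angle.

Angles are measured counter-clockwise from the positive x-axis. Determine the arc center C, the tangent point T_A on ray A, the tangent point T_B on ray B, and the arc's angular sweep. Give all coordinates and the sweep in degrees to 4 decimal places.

center=(-27.8589,-3.8366) T_A=(-22.3391,14.6923) T_B=(-10.8285,-12.9882) sweep=101.6633

bisector direction at 202.5795° = (-0.923348,-0.383964)
center distance |VC| = r/sin(θ/2) = 19.333605/sin(39.1683°) = 30.610466
C = V + |VC|·bis = (-27.8589,-3.8366)
T_A = V + ((C−V)·d_A)·d_A = V + 23.7321·d_A = (-22.3391,14.6923)
T_B = V + ((C−V)·d_B)·d_B = V + 23.7321·d_B = (-10.8285,-12.9882)
sweep = 180° − θ = 101.6633°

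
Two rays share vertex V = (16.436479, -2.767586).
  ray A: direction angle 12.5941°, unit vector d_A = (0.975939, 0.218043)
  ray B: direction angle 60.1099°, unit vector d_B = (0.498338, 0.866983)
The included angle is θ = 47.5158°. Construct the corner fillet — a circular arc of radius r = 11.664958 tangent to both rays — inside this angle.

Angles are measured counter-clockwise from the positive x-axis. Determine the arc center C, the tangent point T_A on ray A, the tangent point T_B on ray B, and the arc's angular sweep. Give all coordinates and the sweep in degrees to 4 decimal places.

center=(39.7561,14.3950) T_A=(42.2996,3.0107) T_B=(29.6428,20.2081) sweep=132.4842

bisector direction at 36.3520° = (0.805391,0.592744)
center distance |VC| = r/sin(θ/2) = 11.664958/sin(23.7579°) = 28.954438
C = V + |VC|·bis = (39.7561,14.3950)
T_A = V + ((C−V)·d_A)·d_A = V + 26.5007·d_A = (42.2996,3.0107)
T_B = V + ((C−V)·d_B)·d_B = V + 26.5007·d_B = (29.6428,20.2081)
sweep = 180° − θ = 132.4842°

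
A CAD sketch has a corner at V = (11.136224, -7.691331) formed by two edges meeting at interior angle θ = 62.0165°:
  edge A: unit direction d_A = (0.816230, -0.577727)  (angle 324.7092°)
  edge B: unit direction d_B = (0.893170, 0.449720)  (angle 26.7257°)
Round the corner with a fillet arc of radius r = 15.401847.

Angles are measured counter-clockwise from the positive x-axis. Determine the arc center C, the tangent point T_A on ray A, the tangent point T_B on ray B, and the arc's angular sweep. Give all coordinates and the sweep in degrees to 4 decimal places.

bisector direction at 355.7174° = (0.997208,-0.074675)
center distance |VC| = r/sin(θ/2) = 15.401847/sin(31.0083°) = 29.897124
C = V + |VC|·bis = (40.9499,-9.9239)
T_A = V + ((C−V)·d_A)·d_A = V + 25.6246·d_A = (32.0518,-22.4954)
T_B = V + ((C−V)·d_B)·d_B = V + 25.6246·d_B = (34.0234,3.8326)
sweep = 180° − θ = 117.9835°

center=(40.9499,-9.9239) T_A=(32.0518,-22.4954) T_B=(34.0234,3.8326) sweep=117.9835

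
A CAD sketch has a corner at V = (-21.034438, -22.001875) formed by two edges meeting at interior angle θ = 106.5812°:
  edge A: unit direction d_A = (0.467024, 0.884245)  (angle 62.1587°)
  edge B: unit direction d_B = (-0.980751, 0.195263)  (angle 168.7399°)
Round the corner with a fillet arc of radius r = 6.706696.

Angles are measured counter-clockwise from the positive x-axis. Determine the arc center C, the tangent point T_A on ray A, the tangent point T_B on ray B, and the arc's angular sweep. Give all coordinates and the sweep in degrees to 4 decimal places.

bisector direction at 115.4493° = (-0.429712,0.902966)
center distance |VC| = r/sin(θ/2) = 6.706696/sin(53.2906°) = 8.365827
C = V + |VC|·bis = (-24.6293,-14.4478)
T_A = V + ((C−V)·d_A)·d_A = V + 5.0007·d_A = (-18.6990,-17.5800)
T_B = V + ((C−V)·d_B)·d_B = V + 5.0007·d_B = (-25.9389,-21.0254)
sweep = 180° − θ = 73.4188°

center=(-24.6293,-14.4478) T_A=(-18.6990,-17.5800) T_B=(-25.9389,-21.0254) sweep=73.4188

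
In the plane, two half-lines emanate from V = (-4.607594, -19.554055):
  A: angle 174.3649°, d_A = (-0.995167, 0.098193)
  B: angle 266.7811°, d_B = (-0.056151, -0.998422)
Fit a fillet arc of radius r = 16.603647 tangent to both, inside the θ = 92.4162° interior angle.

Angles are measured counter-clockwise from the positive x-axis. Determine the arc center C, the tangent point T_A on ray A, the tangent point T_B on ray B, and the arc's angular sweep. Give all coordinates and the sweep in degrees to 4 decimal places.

center=(-22.0788,-34.5145) T_A=(-20.4485,-17.9910) T_B=(-5.5014,-35.4468) sweep=87.5838

bisector direction at 220.5730° = (-0.759578,-0.650416)
center distance |VC| = r/sin(θ/2) = 16.603647/sin(46.2081°) = 23.001263
C = V + |VC|·bis = (-22.0788,-34.5145)
T_A = V + ((C−V)·d_A)·d_A = V + 15.9178·d_A = (-20.4485,-17.9910)
T_B = V + ((C−V)·d_B)·d_B = V + 15.9178·d_B = (-5.5014,-35.4468)
sweep = 180° − θ = 87.5838°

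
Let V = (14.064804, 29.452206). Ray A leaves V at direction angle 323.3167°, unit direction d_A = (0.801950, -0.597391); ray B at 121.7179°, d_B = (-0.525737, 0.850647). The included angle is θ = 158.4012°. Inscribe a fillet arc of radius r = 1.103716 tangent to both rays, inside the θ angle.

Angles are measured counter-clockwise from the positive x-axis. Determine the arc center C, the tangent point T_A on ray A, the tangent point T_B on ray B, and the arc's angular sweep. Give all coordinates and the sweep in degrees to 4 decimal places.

bisector direction at 42.5173° = (0.737073,0.675813)
center distance |VC| = r/sin(θ/2) = 1.103716/sin(79.2006°) = 1.123616
C = V + |VC|·bis = (14.8930,30.2116)
T_A = V + ((C−V)·d_A)·d_A = V + 0.2105·d_A = (14.2336,29.3264)
T_B = V + ((C−V)·d_B)·d_B = V + 0.2105·d_B = (13.9541,29.6313)
sweep = 180° − θ = 21.5988°

center=(14.8930,30.2116) T_A=(14.2336,29.3264) T_B=(13.9541,29.6313) sweep=21.5988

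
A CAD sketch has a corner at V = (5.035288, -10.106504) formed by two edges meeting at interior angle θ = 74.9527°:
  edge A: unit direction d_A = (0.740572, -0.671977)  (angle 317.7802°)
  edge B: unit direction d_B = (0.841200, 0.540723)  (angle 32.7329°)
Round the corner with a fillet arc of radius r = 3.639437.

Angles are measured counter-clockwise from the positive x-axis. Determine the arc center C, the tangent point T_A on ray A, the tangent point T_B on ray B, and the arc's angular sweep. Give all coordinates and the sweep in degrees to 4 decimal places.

bisector direction at 355.2566° = (0.996575,-0.082694)
center distance |VC| = r/sin(θ/2) = 3.639437/sin(37.4763°) = 5.981647
C = V + |VC|·bis = (10.9964,-10.6012)
T_A = V + ((C−V)·d_A)·d_A = V + 4.7471·d_A = (8.5508,-13.2964)
T_B = V + ((C−V)·d_B)·d_B = V + 4.7471·d_B = (9.0285,-7.5397)
sweep = 180° − θ = 105.0473°

center=(10.9964,-10.6012) T_A=(8.5508,-13.2964) T_B=(9.0285,-7.5397) sweep=105.0473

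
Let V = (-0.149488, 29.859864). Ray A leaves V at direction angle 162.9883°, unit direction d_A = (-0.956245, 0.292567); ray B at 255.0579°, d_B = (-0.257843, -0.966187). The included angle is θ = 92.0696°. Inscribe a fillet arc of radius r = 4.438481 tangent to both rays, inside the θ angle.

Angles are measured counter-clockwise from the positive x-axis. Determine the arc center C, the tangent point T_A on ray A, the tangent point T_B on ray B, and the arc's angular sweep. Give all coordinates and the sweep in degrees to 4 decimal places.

bisector direction at 209.0231° = (-0.874424,-0.485162)
center distance |VC| = r/sin(θ/2) = 4.438481/sin(46.0348°) = 6.166599
C = V + |VC|·bis = (-5.5417,26.8681)
T_A = V + ((C−V)·d_A)·d_A = V + 4.2810·d_A = (-4.2432,31.1123)
T_B = V + ((C−V)·d_B)·d_B = V + 4.2810·d_B = (-1.2533,25.7236)
sweep = 180° − θ = 87.9304°

center=(-5.5417,26.8681) T_A=(-4.2432,31.1123) T_B=(-1.2533,25.7236) sweep=87.9304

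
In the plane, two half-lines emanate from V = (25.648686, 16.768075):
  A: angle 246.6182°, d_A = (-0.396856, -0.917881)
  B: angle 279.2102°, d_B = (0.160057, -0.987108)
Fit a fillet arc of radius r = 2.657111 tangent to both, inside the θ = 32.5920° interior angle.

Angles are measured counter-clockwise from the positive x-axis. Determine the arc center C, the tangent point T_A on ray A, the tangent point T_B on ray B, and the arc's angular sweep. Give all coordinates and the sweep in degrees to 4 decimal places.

center=(24.4806,7.3710) T_A=(22.0417,8.4255) T_B=(27.1034,7.7963) sweep=147.4080

bisector direction at 262.9142° = (-0.123356,-0.992363)
center distance |VC| = r/sin(θ/2) = 2.657111/sin(16.2960°) = 9.469401
C = V + |VC|·bis = (24.4806,7.3710)
T_A = V + ((C−V)·d_A)·d_A = V + 9.0890·d_A = (22.0417,8.4255)
T_B = V + ((C−V)·d_B)·d_B = V + 9.0890·d_B = (27.1034,7.7963)
sweep = 180° − θ = 147.4080°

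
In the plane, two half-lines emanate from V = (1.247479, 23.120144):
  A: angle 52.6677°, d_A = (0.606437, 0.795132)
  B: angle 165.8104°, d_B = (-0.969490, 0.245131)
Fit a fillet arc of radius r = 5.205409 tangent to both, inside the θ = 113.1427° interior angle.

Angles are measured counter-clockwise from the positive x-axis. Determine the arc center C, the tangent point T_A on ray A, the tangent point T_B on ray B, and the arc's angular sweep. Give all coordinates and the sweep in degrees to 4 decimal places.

center=(-0.8077,29.0090) T_A=(3.3312,25.8523) T_B=(-2.0838,23.9624) sweep=66.8573

bisector direction at 109.2391° = (-0.329510,0.944152)
center distance |VC| = r/sin(θ/2) = 5.205409/sin(56.5714°) = 6.237216
C = V + |VC|·bis = (-0.8077,29.0090)
T_A = V + ((C−V)·d_A)·d_A = V + 3.4361·d_A = (3.3312,25.8523)
T_B = V + ((C−V)·d_B)·d_B = V + 3.4361·d_B = (-2.0838,23.9624)
sweep = 180° − θ = 66.8573°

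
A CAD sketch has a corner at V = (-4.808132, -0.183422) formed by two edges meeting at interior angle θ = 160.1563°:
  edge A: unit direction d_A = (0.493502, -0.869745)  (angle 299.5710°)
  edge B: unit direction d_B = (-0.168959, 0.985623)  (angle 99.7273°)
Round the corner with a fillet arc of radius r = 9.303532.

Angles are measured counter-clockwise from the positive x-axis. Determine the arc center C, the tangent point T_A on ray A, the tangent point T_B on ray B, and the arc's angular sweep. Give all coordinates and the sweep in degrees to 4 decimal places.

center=(4.0867,2.9925) T_A=(-4.0050,-1.5988) T_B=(-5.0831,1.4206) sweep=19.8437

bisector direction at 19.6492° = (0.941769,0.336260)
center distance |VC| = r/sin(θ/2) = 9.303532/sin(80.0781°) = 9.444791
C = V + |VC|·bis = (4.0867,2.9925)
T_A = V + ((C−V)·d_A)·d_A = V + 1.6274·d_A = (-4.0050,-1.5988)
T_B = V + ((C−V)·d_B)·d_B = V + 1.6274·d_B = (-5.0831,1.4206)
sweep = 180° − θ = 19.8437°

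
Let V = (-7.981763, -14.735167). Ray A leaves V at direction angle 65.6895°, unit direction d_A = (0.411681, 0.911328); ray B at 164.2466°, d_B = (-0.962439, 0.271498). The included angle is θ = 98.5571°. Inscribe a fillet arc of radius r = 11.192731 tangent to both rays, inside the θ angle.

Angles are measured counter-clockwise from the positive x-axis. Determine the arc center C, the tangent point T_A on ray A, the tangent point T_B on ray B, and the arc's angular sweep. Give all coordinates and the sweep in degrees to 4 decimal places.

center=(-14.2156,-1.3471) T_A=(-4.0154,-5.9549) T_B=(-17.2544,-12.1194) sweep=81.4429

bisector direction at 114.9680° = (-0.422113,0.906543)
center distance |VC| = r/sin(θ/2) = 11.192731/sin(49.2786°) = 14.768276
C = V + |VC|·bis = (-14.2156,-1.3471)
T_A = V + ((C−V)·d_A)·d_A = V + 9.6346·d_A = (-4.0154,-5.9549)
T_B = V + ((C−V)·d_B)·d_B = V + 9.6346·d_B = (-17.2544,-12.1194)
sweep = 180° − θ = 81.4429°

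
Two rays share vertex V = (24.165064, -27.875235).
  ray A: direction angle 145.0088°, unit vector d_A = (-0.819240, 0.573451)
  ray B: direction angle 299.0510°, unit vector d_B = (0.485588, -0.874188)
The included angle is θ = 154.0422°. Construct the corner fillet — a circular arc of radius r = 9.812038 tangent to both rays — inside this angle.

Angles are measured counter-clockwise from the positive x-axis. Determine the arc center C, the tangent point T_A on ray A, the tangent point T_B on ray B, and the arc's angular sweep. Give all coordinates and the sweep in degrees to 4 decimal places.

bisector direction at 222.0299° = (-0.742796,-0.669518)
center distance |VC| = r/sin(θ/2) = 9.812038/sin(77.0211°) = 10.069279
C = V + |VC|·bis = (16.6856,-34.6168)
T_A = V + ((C−V)·d_A)·d_A = V + 2.2615·d_A = (22.3124,-26.5784)
T_B = V + ((C−V)·d_B)·d_B = V + 2.2615·d_B = (25.2632,-29.8522)
sweep = 180° − θ = 25.9578°

center=(16.6856,-34.6168) T_A=(22.3124,-26.5784) T_B=(25.2632,-29.8522) sweep=25.9578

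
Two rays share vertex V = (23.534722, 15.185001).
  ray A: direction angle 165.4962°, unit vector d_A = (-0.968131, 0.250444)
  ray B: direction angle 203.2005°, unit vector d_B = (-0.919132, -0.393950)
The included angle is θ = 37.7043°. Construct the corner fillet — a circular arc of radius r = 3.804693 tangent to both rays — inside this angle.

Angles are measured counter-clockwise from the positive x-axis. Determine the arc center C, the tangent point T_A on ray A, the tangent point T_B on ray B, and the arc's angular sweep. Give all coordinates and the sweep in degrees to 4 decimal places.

center=(11.7940,14.2922) T_A=(12.7469,17.9757) T_B=(13.2929,10.7952) sweep=142.2957

bisector direction at 184.3484° = (-0.997122,-0.075820)
center distance |VC| = r/sin(θ/2) = 3.804693/sin(18.8522°) = 11.774599
C = V + |VC|·bis = (11.7940,14.2922)
T_A = V + ((C−V)·d_A)·d_A = V + 11.1430·d_A = (12.7469,17.9757)
T_B = V + ((C−V)·d_B)·d_B = V + 11.1430·d_B = (13.2929,10.7952)
sweep = 180° − θ = 142.2957°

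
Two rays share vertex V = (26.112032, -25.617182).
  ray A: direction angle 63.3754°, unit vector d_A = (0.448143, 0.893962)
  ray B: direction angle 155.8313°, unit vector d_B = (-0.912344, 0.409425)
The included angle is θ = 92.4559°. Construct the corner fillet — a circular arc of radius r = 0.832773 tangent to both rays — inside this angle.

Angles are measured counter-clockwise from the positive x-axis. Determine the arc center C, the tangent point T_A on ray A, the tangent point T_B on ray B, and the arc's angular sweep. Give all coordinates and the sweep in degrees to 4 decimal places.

bisector direction at 109.6034° = (-0.335507,0.942038)
center distance |VC| = r/sin(θ/2) = 0.832773/sin(46.2279°) = 1.153269
C = V + |VC|·bis = (25.7251,-24.5308)
T_A = V + ((C−V)·d_A)·d_A = V + 0.7978·d_A = (26.4696,-24.9040)
T_B = V + ((C−V)·d_B)·d_B = V + 0.7978·d_B = (25.3841,-25.2905)
sweep = 180° − θ = 87.5441°

center=(25.7251,-24.5308) T_A=(26.4696,-24.9040) T_B=(25.3841,-25.2905) sweep=87.5441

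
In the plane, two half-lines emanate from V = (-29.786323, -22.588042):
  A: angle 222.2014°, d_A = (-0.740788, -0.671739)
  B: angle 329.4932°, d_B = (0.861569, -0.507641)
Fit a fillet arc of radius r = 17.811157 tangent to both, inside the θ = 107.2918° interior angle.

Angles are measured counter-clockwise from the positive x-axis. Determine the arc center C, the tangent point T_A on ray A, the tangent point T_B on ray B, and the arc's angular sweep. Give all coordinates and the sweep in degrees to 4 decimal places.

bisector direction at 275.8473° = (0.101878,-0.994797)
center distance |VC| = r/sin(θ/2) = 17.811157/sin(53.6459°) = 22.115525
C = V + |VC|·bis = (-27.5332,-44.5885)
T_A = V + ((C−V)·d_A)·d_A = V + 13.1095·d_A = (-39.4977,-31.3942)
T_B = V + ((C−V)·d_B)·d_B = V + 13.1095·d_B = (-18.4916,-29.2430)
sweep = 180° − θ = 72.7082°

center=(-27.5332,-44.5885) T_A=(-39.4977,-31.3942) T_B=(-18.4916,-29.2430) sweep=72.7082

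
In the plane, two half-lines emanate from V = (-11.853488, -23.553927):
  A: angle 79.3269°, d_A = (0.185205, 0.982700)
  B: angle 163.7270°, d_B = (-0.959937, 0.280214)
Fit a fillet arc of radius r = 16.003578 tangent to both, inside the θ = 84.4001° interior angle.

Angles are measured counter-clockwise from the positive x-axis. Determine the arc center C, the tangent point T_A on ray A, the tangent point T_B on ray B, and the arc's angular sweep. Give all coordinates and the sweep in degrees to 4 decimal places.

center=(-24.3114,-3.2459) T_A=(-8.5847,-6.2098) T_B=(-28.7959,-18.6083) sweep=95.5999

bisector direction at 121.5269° = (-0.522900,0.852394)
center distance |VC| = r/sin(θ/2) = 16.003578/sin(42.2000°) = 23.824731
C = V + |VC|·bis = (-24.3114,-3.2459)
T_A = V + ((C−V)·d_A)·d_A = V + 17.6495·d_A = (-8.5847,-6.2098)
T_B = V + ((C−V)·d_B)·d_B = V + 17.6495·d_B = (-28.7959,-18.6083)
sweep = 180° − θ = 95.5999°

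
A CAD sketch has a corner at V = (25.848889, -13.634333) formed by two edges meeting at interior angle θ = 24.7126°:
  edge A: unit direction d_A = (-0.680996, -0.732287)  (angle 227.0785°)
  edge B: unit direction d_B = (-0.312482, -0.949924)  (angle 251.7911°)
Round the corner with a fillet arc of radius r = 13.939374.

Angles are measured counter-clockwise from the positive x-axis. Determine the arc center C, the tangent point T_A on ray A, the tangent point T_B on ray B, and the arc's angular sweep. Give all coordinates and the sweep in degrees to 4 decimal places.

center=(-7.2761,-69.7234) T_A=(-17.4837,-60.2307) T_B=(5.9652,-74.0792) sweep=155.2874

bisector direction at 239.4348° = (-0.508519,-0.861051)
center distance |VC| = r/sin(θ/2) = 13.939374/sin(12.3563°) = 65.140200
C = V + |VC|·bis = (-7.2761,-69.7234)
T_A = V + ((C−V)·d_A)·d_A = V + 63.6313·d_A = (-17.4837,-60.2307)
T_B = V + ((C−V)·d_B)·d_B = V + 63.6313·d_B = (5.9652,-74.0792)
sweep = 180° − θ = 155.2874°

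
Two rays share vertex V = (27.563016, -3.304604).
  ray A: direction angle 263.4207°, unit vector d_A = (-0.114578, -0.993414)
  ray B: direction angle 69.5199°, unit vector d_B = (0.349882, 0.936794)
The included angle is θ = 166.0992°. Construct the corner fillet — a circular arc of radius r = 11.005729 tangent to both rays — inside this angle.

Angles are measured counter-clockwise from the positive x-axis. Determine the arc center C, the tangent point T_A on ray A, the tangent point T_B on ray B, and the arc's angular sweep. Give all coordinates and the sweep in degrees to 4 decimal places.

bisector direction at 346.4703° = (0.972249,-0.233949)
center distance |VC| = r/sin(θ/2) = 11.005729/sin(83.0496°) = 11.087206
C = V + |VC|·bis = (38.3425,-5.8984)
T_A = V + ((C−V)·d_A)·d_A = V + 1.3417·d_A = (27.4093,-4.6374)
T_B = V + ((C−V)·d_B)·d_B = V + 1.3417·d_B = (28.0324,-2.0477)
sweep = 180° − θ = 13.9008°

center=(38.3425,-5.8984) T_A=(27.4093,-4.6374) T_B=(28.0324,-2.0477) sweep=13.9008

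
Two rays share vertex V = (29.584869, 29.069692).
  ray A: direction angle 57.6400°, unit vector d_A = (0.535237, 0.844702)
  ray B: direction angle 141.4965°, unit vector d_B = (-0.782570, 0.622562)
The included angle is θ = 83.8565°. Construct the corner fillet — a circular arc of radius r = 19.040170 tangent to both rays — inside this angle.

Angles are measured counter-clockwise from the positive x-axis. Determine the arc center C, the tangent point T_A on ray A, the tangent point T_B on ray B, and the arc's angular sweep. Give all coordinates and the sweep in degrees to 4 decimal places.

bisector direction at 99.5683° = (-0.166222,0.986088)
center distance |VC| = r/sin(θ/2) = 19.040170/sin(41.9282°) = 28.494740
C = V + |VC|·bis = (24.8484,57.1680)
T_A = V + ((C−V)·d_A)·d_A = V + 21.1996·d_A = (40.9317,46.9770)
T_B = V + ((C−V)·d_B)·d_B = V + 21.1996·d_B = (12.9947,42.2678)
sweep = 180° − θ = 96.1435°

center=(24.8484,57.1680) T_A=(40.9317,46.9770) T_B=(12.9947,42.2678) sweep=96.1435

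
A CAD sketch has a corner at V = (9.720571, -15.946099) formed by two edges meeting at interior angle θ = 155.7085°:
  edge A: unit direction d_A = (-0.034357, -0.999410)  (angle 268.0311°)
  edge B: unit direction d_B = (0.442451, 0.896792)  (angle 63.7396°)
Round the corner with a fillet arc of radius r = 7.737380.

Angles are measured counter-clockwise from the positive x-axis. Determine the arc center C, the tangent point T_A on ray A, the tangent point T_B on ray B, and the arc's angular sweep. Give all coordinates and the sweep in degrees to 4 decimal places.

bisector direction at 345.8854° = (0.969810,-0.243863)
center distance |VC| = r/sin(θ/2) = 7.737380/sin(77.8542°) = 7.914543
C = V + |VC|·bis = (17.3962,-17.8762)
T_A = V + ((C−V)·d_A)·d_A = V + 1.6652·d_A = (9.6634,-17.6103)
T_B = V + ((C−V)·d_B)·d_B = V + 1.6652·d_B = (10.4573,-14.4527)
sweep = 180° − θ = 24.2915°

center=(17.3962,-17.8762) T_A=(9.6634,-17.6103) T_B=(10.4573,-14.4527) sweep=24.2915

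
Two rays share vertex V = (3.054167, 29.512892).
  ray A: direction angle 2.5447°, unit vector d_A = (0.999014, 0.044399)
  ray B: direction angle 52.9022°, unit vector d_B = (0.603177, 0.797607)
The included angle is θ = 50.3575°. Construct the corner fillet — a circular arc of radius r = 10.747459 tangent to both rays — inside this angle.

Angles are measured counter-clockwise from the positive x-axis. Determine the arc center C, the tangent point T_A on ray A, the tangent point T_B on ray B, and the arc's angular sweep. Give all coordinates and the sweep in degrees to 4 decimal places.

center=(25.4160,41.2648) T_A=(25.8931,30.5279) T_B=(16.8437,47.7474) sweep=129.6425

bisector direction at 27.7235° = (0.885203,0.465204)
center distance |VC| = r/sin(θ/2) = 10.747459/sin(25.1788°) = 25.261767
C = V + |VC|·bis = (25.4160,41.2648)
T_A = V + ((C−V)·d_A)·d_A = V + 22.8615·d_A = (25.8931,30.5279)
T_B = V + ((C−V)·d_B)·d_B = V + 22.8615·d_B = (16.8437,47.7474)
sweep = 180° − θ = 129.6425°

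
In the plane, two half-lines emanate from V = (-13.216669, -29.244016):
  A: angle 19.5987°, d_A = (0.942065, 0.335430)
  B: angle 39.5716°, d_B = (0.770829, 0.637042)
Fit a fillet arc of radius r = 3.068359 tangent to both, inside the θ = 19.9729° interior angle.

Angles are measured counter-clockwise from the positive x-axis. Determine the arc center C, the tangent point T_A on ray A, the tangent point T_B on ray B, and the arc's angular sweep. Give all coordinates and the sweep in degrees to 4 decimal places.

center=(2.1702,-20.5083) T_A=(3.1994,-23.3989) T_B=(0.2155,-18.1432) sweep=160.0271

bisector direction at 29.5851° = (0.869623,0.493716)
center distance |VC| = r/sin(θ/2) = 3.068359/sin(9.9864°) = 17.693707
C = V + |VC|·bis = (2.1702,-20.5083)
T_A = V + ((C−V)·d_A)·d_A = V + 17.4256·d_A = (3.1994,-23.3989)
T_B = V + ((C−V)·d_B)·d_B = V + 17.4256·d_B = (0.2155,-18.1432)
sweep = 180° − θ = 160.0271°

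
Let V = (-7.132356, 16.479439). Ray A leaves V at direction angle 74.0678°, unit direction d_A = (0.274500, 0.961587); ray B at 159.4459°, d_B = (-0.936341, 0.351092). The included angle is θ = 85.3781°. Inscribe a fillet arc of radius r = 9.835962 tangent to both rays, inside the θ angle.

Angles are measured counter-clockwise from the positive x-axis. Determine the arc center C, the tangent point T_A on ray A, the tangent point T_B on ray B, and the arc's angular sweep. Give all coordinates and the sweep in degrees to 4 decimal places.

center=(-13.6634,29.4330) T_A=(-4.2053,26.7331) T_B=(-17.1168,20.2232) sweep=94.6219

bisector direction at 116.7569° = (-0.450205,0.892925)
center distance |VC| = r/sin(θ/2) = 9.835962/sin(42.6891°) = 14.506908
C = V + |VC|·bis = (-13.6634,29.4330)
T_A = V + ((C−V)·d_A)·d_A = V + 10.6632·d_A = (-4.2053,26.7331)
T_B = V + ((C−V)·d_B)·d_B = V + 10.6632·d_B = (-17.1168,20.2232)
sweep = 180° − θ = 94.6219°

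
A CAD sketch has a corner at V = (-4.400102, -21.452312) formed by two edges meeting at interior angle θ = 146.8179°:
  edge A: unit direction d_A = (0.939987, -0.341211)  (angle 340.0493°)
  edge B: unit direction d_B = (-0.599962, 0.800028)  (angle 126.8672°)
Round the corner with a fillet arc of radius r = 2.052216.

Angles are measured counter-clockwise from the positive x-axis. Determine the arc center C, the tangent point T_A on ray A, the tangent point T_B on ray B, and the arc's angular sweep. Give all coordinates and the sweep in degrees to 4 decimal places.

bisector direction at 53.4582° = (0.595408,0.803423)
center distance |VC| = r/sin(θ/2) = 2.052216/sin(73.4090°) = 2.141367
C = V + |VC|·bis = (-3.1251,-19.7319)
T_A = V + ((C−V)·d_A)·d_A = V + 0.6114·d_A = (-3.8254,-21.6609)
T_B = V + ((C−V)·d_B)·d_B = V + 0.6114·d_B = (-4.7669,-20.9631)
sweep = 180° − θ = 33.1821°

center=(-3.1251,-19.7319) T_A=(-3.8254,-21.6609) T_B=(-4.7669,-20.9631) sweep=33.1821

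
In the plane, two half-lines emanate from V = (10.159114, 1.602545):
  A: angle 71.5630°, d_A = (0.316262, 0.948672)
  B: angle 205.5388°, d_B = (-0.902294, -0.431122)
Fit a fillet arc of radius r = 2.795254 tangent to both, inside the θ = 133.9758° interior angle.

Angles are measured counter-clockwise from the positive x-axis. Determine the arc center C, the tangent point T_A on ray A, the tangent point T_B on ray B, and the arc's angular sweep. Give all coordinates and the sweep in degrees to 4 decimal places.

center=(7.8828,3.6129) T_A=(10.5346,2.7288) T_B=(9.0879,1.0907) sweep=46.0242

bisector direction at 138.5509° = (-0.749544,0.661954)
center distance |VC| = r/sin(θ/2) = 2.795254/sin(66.9879°) = 3.036925
C = V + |VC|·bis = (7.8828,3.6129)
T_A = V + ((C−V)·d_A)·d_A = V + 1.1872·d_A = (10.5346,2.7288)
T_B = V + ((C−V)·d_B)·d_B = V + 1.1872·d_B = (9.0879,1.0907)
sweep = 180° − θ = 46.0242°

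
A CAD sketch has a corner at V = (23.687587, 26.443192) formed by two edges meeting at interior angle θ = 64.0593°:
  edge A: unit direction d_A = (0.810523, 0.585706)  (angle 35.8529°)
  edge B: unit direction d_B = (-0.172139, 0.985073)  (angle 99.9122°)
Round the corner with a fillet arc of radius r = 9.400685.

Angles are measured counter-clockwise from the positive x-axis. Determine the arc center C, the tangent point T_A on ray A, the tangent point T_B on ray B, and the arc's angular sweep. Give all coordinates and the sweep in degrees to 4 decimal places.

center=(30.3612,42.8640) T_A=(35.8673,35.2446) T_B=(21.1009,41.2458) sweep=115.9407

bisector direction at 67.8825° = (0.376506,0.926414)
center distance |VC| = r/sin(θ/2) = 9.400685/sin(32.0296°) = 17.725167
C = V + |VC|·bis = (30.3612,42.8640)
T_A = V + ((C−V)·d_A)·d_A = V + 15.0269·d_A = (35.8673,35.2446)
T_B = V + ((C−V)·d_B)·d_B = V + 15.0269·d_B = (21.1009,41.2458)
sweep = 180° − θ = 115.9407°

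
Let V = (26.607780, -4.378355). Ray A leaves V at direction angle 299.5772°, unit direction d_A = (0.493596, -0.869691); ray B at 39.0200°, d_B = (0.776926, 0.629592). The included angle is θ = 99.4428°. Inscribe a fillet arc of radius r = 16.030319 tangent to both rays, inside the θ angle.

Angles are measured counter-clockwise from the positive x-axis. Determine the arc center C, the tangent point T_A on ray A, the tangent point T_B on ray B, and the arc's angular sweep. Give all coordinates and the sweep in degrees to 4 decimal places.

center=(47.2544,-8.2801) T_A=(33.3130,-16.1926) T_B=(37.1619,4.1743) sweep=80.5572

bisector direction at 349.2986° = (0.982608,-0.185691)
center distance |VC| = r/sin(θ/2) = 16.030319/sin(49.7214°) = 21.012075
C = V + |VC|·bis = (47.2544,-8.2801)
T_A = V + ((C−V)·d_A)·d_A = V + 13.5844·d_A = (33.3130,-16.1926)
T_B = V + ((C−V)·d_B)·d_B = V + 13.5844·d_B = (37.1619,4.1743)
sweep = 180° − θ = 80.5572°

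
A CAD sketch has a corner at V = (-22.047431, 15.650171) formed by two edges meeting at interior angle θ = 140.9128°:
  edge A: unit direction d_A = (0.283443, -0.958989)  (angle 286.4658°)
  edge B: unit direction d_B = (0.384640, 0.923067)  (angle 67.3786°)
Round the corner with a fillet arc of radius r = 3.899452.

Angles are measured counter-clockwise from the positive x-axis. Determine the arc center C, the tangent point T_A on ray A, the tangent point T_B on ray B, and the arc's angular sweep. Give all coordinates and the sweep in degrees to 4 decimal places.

center=(-17.9156,15.4280) T_A=(-21.6551,14.3227) T_B=(-21.5150,16.9279) sweep=39.0872

bisector direction at 356.9222° = (0.998558,-0.053692)
center distance |VC| = r/sin(θ/2) = 3.899452/sin(70.4564°) = 4.137845
C = V + |VC|·bis = (-17.9156,15.4280)
T_A = V + ((C−V)·d_A)·d_A = V + 1.3842·d_A = (-21.6551,14.3227)
T_B = V + ((C−V)·d_B)·d_B = V + 1.3842·d_B = (-21.5150,16.9279)
sweep = 180° − θ = 39.0872°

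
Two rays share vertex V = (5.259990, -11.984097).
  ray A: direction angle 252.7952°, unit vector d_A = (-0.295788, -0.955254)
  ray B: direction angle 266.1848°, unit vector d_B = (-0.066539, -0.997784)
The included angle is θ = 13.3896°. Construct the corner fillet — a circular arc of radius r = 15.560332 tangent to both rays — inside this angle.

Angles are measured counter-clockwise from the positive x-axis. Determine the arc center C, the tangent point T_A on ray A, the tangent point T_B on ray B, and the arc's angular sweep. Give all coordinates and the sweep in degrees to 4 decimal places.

center=(-19.0864,-143.2176) T_A=(-33.9505,-138.6150) T_B=(-3.5605,-144.2529) sweep=166.6104

bisector direction at 259.4900° = (-0.182407,-0.983223)
center distance |VC| = r/sin(θ/2) = 15.560332/sin(6.6948°) = 133.472740
C = V + |VC|·bis = (-19.0864,-143.2176)
T_A = V + ((C−V)·d_A)·d_A = V + 132.5626·d_A = (-33.9505,-138.6150)
T_B = V + ((C−V)·d_B)·d_B = V + 132.5626·d_B = (-3.5605,-144.2529)
sweep = 180° − θ = 166.6104°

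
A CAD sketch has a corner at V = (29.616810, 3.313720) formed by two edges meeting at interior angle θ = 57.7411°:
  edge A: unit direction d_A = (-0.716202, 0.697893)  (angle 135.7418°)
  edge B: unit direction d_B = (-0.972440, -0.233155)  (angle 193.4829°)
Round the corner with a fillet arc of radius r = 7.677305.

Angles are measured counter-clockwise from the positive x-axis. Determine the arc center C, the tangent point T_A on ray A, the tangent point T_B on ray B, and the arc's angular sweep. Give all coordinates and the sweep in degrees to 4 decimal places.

center=(14.2862,7.5329) T_A=(19.6442,13.0314) T_B=(16.0762,0.0672) sweep=122.2589

bisector direction at 164.6124° = (-0.964153,0.265348)
center distance |VC| = r/sin(θ/2) = 7.677305/sin(28.8706°) = 15.900561
C = V + |VC|·bis = (14.2862,7.5329)
T_A = V + ((C−V)·d_A)·d_A = V + 13.9243·d_A = (19.6442,13.0314)
T_B = V + ((C−V)·d_B)·d_B = V + 13.9243·d_B = (16.0762,0.0672)
sweep = 180° − θ = 122.2589°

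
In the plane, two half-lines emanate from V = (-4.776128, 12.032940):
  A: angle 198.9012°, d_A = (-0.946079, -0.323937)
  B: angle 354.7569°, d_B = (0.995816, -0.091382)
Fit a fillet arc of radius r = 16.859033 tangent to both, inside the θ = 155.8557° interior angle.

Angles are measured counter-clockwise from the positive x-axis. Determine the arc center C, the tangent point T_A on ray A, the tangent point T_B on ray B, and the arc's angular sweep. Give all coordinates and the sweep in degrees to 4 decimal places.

center=(-2.7261,-5.0850) T_A=(-8.1874,10.8649) T_B=(-1.1855,11.7034) sweep=24.1443

bisector direction at 276.8290° = (0.118907,-0.992905)
center distance |VC| = r/sin(θ/2) = 16.859033/sin(77.9279°) = 17.240302
C = V + |VC|·bis = (-2.7261,-5.0850)
T_A = V + ((C−V)·d_A)·d_A = V + 3.6057·d_A = (-8.1874,10.8649)
T_B = V + ((C−V)·d_B)·d_B = V + 3.6057·d_B = (-1.1855,11.7034)
sweep = 180° − θ = 24.1443°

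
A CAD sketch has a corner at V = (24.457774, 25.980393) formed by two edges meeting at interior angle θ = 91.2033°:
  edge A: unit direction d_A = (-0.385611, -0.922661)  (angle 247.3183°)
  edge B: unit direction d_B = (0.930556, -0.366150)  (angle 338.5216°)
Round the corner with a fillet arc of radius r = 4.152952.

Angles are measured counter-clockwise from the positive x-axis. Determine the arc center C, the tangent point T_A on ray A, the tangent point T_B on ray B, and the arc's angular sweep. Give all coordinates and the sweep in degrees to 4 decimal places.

center=(26.7214,20.6268) T_A=(22.8896,22.2283) T_B=(28.2420,24.4914) sweep=88.7967

bisector direction at 292.9199° = (0.389445,-0.921050)
center distance |VC| = r/sin(θ/2) = 4.152952/sin(45.6016°) = 5.812447
C = V + |VC|·bis = (26.7214,20.6268)
T_A = V + ((C−V)·d_A)·d_A = V + 4.0666·d_A = (22.8896,22.2283)
T_B = V + ((C−V)·d_B)·d_B = V + 4.0666·d_B = (28.2420,24.4914)
sweep = 180° − θ = 88.7967°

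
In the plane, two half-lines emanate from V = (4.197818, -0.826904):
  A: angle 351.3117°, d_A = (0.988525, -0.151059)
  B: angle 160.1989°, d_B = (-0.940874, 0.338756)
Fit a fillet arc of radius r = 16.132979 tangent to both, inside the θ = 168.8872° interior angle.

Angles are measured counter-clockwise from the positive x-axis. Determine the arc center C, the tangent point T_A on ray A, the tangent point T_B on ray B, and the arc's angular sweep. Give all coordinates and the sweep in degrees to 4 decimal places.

bisector direction at 75.7553° = (0.246064,0.969254)
center distance |VC| = r/sin(θ/2) = 16.132979/sin(84.4436°) = 16.209140
C = V + |VC|·bis = (8.1863,14.8839)
T_A = V + ((C−V)·d_A)·d_A = V + 1.5695·d_A = (5.7493,-1.0640)
T_B = V + ((C−V)·d_B)·d_B = V + 1.5695·d_B = (2.7212,-0.2952)
sweep = 180° − θ = 11.1128°

center=(8.1863,14.8839) T_A=(5.7493,-1.0640) T_B=(2.7212,-0.2952) sweep=11.1128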